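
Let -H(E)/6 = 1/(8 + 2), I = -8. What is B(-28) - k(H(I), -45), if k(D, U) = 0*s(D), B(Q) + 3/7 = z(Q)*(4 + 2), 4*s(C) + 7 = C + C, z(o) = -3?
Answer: -129/7 ≈ -18.429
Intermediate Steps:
s(C) = -7/4 + C/2 (s(C) = -7/4 + (C + C)/4 = -7/4 + (2*C)/4 = -7/4 + C/2)
H(E) = -3/5 (H(E) = -6/(8 + 2) = -6/10 = -6*1/10 = -3/5)
B(Q) = -129/7 (B(Q) = -3/7 - 3*(4 + 2) = -3/7 - 3*6 = -3/7 - 18 = -129/7)
k(D, U) = 0 (k(D, U) = 0*(-7/4 + D/2) = 0)
B(-28) - k(H(I), -45) = -129/7 - 1*0 = -129/7 + 0 = -129/7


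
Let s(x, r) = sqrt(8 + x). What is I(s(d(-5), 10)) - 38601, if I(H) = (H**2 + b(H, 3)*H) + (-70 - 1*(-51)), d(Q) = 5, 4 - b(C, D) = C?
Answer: -38620 + 4*sqrt(13) ≈ -38606.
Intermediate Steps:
b(C, D) = 4 - C
I(H) = -19 + H**2 + H*(4 - H) (I(H) = (H**2 + (4 - H)*H) + (-70 - 1*(-51)) = (H**2 + H*(4 - H)) + (-70 + 51) = (H**2 + H*(4 - H)) - 19 = -19 + H**2 + H*(4 - H))
I(s(d(-5), 10)) - 38601 = (-19 + 4*sqrt(8 + 5)) - 38601 = (-19 + 4*sqrt(13)) - 38601 = -38620 + 4*sqrt(13)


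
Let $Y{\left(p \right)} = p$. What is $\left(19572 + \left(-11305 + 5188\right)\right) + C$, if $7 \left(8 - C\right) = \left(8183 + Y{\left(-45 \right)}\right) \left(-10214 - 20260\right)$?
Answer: $\frac{248091653}{7} \approx 3.5442 \cdot 10^{7}$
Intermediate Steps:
$C = \frac{247997468}{7}$ ($C = 8 - \frac{\left(8183 - 45\right) \left(-10214 - 20260\right)}{7} = 8 - \frac{8138 \left(-30474\right)}{7} = 8 - - \frac{247997412}{7} = 8 + \frac{247997412}{7} = \frac{247997468}{7} \approx 3.5428 \cdot 10^{7}$)
$\left(19572 + \left(-11305 + 5188\right)\right) + C = \left(19572 + \left(-11305 + 5188\right)\right) + \frac{247997468}{7} = \left(19572 - 6117\right) + \frac{247997468}{7} = 13455 + \frac{247997468}{7} = \frac{248091653}{7}$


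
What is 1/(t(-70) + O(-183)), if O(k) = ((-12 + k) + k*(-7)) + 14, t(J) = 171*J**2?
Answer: 1/839000 ≈ 1.1919e-6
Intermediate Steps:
O(k) = 2 - 6*k (O(k) = ((-12 + k) - 7*k) + 14 = (-12 - 6*k) + 14 = 2 - 6*k)
1/(t(-70) + O(-183)) = 1/(171*(-70)**2 + (2 - 6*(-183))) = 1/(171*4900 + (2 + 1098)) = 1/(837900 + 1100) = 1/839000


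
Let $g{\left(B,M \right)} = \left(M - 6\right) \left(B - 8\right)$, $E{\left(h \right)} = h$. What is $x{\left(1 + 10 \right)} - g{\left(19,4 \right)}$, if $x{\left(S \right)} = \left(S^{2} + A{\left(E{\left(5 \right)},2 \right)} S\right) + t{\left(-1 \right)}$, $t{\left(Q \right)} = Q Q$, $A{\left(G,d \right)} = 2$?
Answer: $166$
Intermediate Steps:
$t{\left(Q \right)} = Q^{2}$
$g{\left(B,M \right)} = \left(-8 + B\right) \left(-6 + M\right)$ ($g{\left(B,M \right)} = \left(-6 + M\right) \left(-8 + B\right) = \left(-8 + B\right) \left(-6 + M\right)$)
$x{\left(S \right)} = 1 + S^{2} + 2 S$ ($x{\left(S \right)} = \left(S^{2} + 2 S\right) + \left(-1\right)^{2} = \left(S^{2} + 2 S\right) + 1 = 1 + S^{2} + 2 S$)
$x{\left(1 + 10 \right)} - g{\left(19,4 \right)} = \left(1 + \left(1 + 10\right)^{2} + 2 \left(1 + 10\right)\right) - \left(48 - 32 - 114 + 19 \cdot 4\right) = \left(1 + 11^{2} + 2 \cdot 11\right) - \left(48 - 32 - 114 + 76\right) = \left(1 + 121 + 22\right) - -22 = 144 + 22 = 166$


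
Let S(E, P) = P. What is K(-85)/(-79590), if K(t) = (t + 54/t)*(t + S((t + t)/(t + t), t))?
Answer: -7279/39795 ≈ -0.18291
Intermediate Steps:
K(t) = 2*t*(t + 54/t) (K(t) = (t + 54/t)*(t + t) = (t + 54/t)*(2*t) = 2*t*(t + 54/t))
K(-85)/(-79590) = (108 + 2*(-85)²)/(-79590) = (108 + 2*7225)*(-1/79590) = (108 + 14450)*(-1/79590) = 14558*(-1/79590) = -7279/39795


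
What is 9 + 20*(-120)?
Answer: -2391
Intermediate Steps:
9 + 20*(-120) = 9 - 2400 = -2391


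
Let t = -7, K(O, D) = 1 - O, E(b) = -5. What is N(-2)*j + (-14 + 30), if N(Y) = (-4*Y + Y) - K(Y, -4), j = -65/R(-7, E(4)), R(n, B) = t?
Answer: 307/7 ≈ 43.857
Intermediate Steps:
R(n, B) = -7
j = 65/7 (j = -65/(-7) = -65*(-1/7) = 65/7 ≈ 9.2857)
N(Y) = -1 - 2*Y (N(Y) = (-4*Y + Y) - (1 - Y) = -3*Y + (-1 + Y) = -1 - 2*Y)
N(-2)*j + (-14 + 30) = (-1 - 2*(-2))*(65/7) + (-14 + 30) = (-1 + 4)*(65/7) + 16 = 3*(65/7) + 16 = 195/7 + 16 = 307/7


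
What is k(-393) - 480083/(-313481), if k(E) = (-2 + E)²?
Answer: 48911353108/313481 ≈ 1.5603e+5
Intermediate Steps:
k(-393) - 480083/(-313481) = (-2 - 393)² - 480083/(-313481) = (-395)² - 480083*(-1)/313481 = 156025 - 1*(-480083/313481) = 156025 + 480083/313481 = 48911353108/313481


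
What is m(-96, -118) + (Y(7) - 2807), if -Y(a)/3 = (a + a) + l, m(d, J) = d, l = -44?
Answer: -2813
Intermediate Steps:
Y(a) = 132 - 6*a (Y(a) = -3*((a + a) - 44) = -3*(2*a - 44) = -3*(-44 + 2*a) = 132 - 6*a)
m(-96, -118) + (Y(7) - 2807) = -96 + ((132 - 6*7) - 2807) = -96 + ((132 - 42) - 2807) = -96 + (90 - 2807) = -96 - 2717 = -2813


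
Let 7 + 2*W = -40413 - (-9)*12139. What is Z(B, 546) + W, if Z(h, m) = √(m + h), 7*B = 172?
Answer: 68831/2 + √27958/7 ≈ 34439.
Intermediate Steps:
B = 172/7 (B = (⅐)*172 = 172/7 ≈ 24.571)
Z(h, m) = √(h + m)
W = 68831/2 (W = -7/2 + (-40413 - (-9)*12139)/2 = -7/2 + (-40413 - 1*(-109251))/2 = -7/2 + (-40413 + 109251)/2 = -7/2 + (½)*68838 = -7/2 + 34419 = 68831/2 ≈ 34416.)
Z(B, 546) + W = √(172/7 + 546) + 68831/2 = √(3994/7) + 68831/2 = √27958/7 + 68831/2 = 68831/2 + √27958/7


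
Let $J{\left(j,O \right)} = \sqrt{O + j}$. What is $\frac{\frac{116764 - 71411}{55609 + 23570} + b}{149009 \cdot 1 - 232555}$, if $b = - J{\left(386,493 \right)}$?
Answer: $- \frac{45353}{6615088734} + \frac{\sqrt{879}}{83546} \approx 0.00034801$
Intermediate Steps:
$b = - \sqrt{879}$ ($b = - \sqrt{493 + 386} = - \sqrt{879} \approx -29.648$)
$\frac{\frac{116764 - 71411}{55609 + 23570} + b}{149009 \cdot 1 - 232555} = \frac{\frac{116764 - 71411}{55609 + 23570} - \sqrt{879}}{149009 \cdot 1 - 232555} = \frac{\frac{45353}{79179} - \sqrt{879}}{149009 - 232555} = \frac{45353 \cdot \frac{1}{79179} - \sqrt{879}}{-83546} = \left(\frac{45353}{79179} - \sqrt{879}\right) \left(- \frac{1}{83546}\right) = - \frac{45353}{6615088734} + \frac{\sqrt{879}}{83546}$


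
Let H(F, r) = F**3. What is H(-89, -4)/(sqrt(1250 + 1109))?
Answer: -704969*sqrt(2359)/2359 ≈ -14515.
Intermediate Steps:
H(-89, -4)/(sqrt(1250 + 1109)) = (-89)**3/(sqrt(1250 + 1109)) = -704969*sqrt(2359)/2359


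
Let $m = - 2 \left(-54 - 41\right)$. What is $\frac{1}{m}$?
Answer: $\frac{1}{190} \approx 0.0052632$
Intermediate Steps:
$m = 190$ ($m = \left(-2\right) \left(-95\right) = 190$)
$\frac{1}{m} = \frac{1}{190}$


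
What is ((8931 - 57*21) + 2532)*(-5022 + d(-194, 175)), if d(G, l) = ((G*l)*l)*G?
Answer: 11832565709148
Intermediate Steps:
d(G, l) = G²*l² (d(G, l) = (G*l²)*G = G²*l²)
((8931 - 57*21) + 2532)*(-5022 + d(-194, 175)) = ((8931 - 57*21) + 2532)*(-5022 + (-194)²*175²) = ((8931 - 1197) + 2532)*(-5022 + 37636*30625) = (7734 + 2532)*(-5022 + 1152602500) = 10266*1152597478 = 11832565709148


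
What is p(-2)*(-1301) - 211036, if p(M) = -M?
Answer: -213638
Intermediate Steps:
p(-2)*(-1301) - 211036 = -1*(-2)*(-1301) - 211036 = 2*(-1301) - 211036 = -2602 - 211036 = -213638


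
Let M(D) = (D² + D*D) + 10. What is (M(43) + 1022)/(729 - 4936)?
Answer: -4730/4207 ≈ -1.1243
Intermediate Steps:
M(D) = 10 + 2*D² (M(D) = (D² + D²) + 10 = 2*D² + 10 = 10 + 2*D²)
(M(43) + 1022)/(729 - 4936) = ((10 + 2*43²) + 1022)/(729 - 4936) = ((10 + 2*1849) + 1022)/(-4207) = ((10 + 3698) + 1022)*(-1/4207) = (3708 + 1022)*(-1/4207) = 4730*(-1/4207) = -4730/4207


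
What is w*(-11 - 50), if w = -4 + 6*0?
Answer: 244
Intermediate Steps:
w = -4 (w = -4 + 0 = -4)
w*(-11 - 50) = -4*(-11 - 50) = -4*(-61) = 244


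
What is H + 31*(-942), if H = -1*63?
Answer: -29265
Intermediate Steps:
H = -63
H + 31*(-942) = -63 + 31*(-942) = -63 - 29202 = -29265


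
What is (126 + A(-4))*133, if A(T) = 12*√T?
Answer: 16758 + 3192*I ≈ 16758.0 + 3192.0*I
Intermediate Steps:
(126 + A(-4))*133 = (126 + 12*√(-4))*133 = (126 + 12*(2*I))*133 = (126 + 24*I)*133 = 16758 + 3192*I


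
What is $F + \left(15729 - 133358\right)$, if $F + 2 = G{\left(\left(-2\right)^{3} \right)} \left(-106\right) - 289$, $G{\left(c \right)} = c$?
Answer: $-117072$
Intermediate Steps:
$F = 557$ ($F = -2 - \left(289 - \left(-2\right)^{3} \left(-106\right)\right) = -2 - -559 = -2 + \left(848 - 289\right) = -2 + 559 = 557$)
$F + \left(15729 - 133358\right) = 557 + \left(15729 - 133358\right) = 557 - 117629 = -117072$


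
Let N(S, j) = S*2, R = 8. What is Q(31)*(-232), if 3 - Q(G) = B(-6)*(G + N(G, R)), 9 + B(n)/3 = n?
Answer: -971616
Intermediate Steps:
B(n) = -27 + 3*n
N(S, j) = 2*S
Q(G) = 3 + 135*G (Q(G) = 3 - (-27 + 3*(-6))*(G + 2*G) = 3 - (-27 - 18)*3*G = 3 - (-45)*3*G = 3 - (-135)*G = 3 + 135*G)
Q(31)*(-232) = (3 + 135*31)*(-232) = (3 + 4185)*(-232) = 4188*(-232) = -971616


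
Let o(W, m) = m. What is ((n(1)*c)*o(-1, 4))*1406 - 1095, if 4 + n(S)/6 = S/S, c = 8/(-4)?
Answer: 201369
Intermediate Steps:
c = -2 (c = 8*(-¼) = -2)
n(S) = -18 (n(S) = -24 + 6*(S/S) = -24 + 6*1 = -24 + 6 = -18)
((n(1)*c)*o(-1, 4))*1406 - 1095 = (-18*(-2)*4)*1406 - 1095 = (36*4)*1406 - 1095 = 144*1406 - 1095 = 202464 - 1095 = 201369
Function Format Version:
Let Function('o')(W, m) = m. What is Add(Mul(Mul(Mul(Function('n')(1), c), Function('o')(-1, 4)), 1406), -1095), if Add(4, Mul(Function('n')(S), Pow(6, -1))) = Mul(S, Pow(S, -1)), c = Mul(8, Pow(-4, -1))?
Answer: 201369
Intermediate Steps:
c = -2 (c = Mul(8, Rational(-1, 4)) = -2)
Function('n')(S) = -18 (Function('n')(S) = Add(-24, Mul(6, Mul(S, Pow(S, -1)))) = Add(-24, Mul(6, 1)) = Add(-24, 6) = -18)
Add(Mul(Mul(Mul(Function('n')(1), c), Function('o')(-1, 4)), 1406), -1095) = Add(Mul(Mul(Mul(-18, -2), 4), 1406), -1095) = Add(Mul(Mul(36, 4), 1406), -1095) = Add(Mul(144, 1406), -1095) = Add(202464, -1095) = 201369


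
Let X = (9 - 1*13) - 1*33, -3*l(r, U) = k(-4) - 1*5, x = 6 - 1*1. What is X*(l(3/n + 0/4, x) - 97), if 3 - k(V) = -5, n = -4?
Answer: 3626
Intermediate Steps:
k(V) = 8 (k(V) = 3 - 1*(-5) = 3 + 5 = 8)
x = 5 (x = 6 - 1 = 5)
l(r, U) = -1 (l(r, U) = -(8 - 1*5)/3 = -(8 - 5)/3 = -⅓*3 = -1)
X = -37 (X = (9 - 13) - 33 = -4 - 33 = -37)
X*(l(3/n + 0/4, x) - 97) = -37*(-1 - 97) = -37*(-98) = 3626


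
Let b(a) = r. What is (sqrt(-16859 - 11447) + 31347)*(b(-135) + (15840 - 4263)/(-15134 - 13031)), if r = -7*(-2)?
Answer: 279012357/655 + 382733*I*sqrt(28306)/28165 ≈ 4.2597e+5 + 2286.3*I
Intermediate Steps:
r = 14
b(a) = 14
(sqrt(-16859 - 11447) + 31347)*(b(-135) + (15840 - 4263)/(-15134 - 13031)) = (sqrt(-16859 - 11447) + 31347)*(14 + (15840 - 4263)/(-15134 - 13031)) = (sqrt(-28306) + 31347)*(14 + 11577/(-28165)) = (I*sqrt(28306) + 31347)*(14 + 11577*(-1/28165)) = (31347 + I*sqrt(28306))*(14 - 11577/28165) = (31347 + I*sqrt(28306))*(382733/28165) = 279012357/655 + 382733*I*sqrt(28306)/28165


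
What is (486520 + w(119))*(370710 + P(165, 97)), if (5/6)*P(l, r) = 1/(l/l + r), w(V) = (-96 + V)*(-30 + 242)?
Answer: 44630527208388/245 ≈ 1.8217e+11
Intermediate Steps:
w(V) = -20352 + 212*V (w(V) = (-96 + V)*212 = -20352 + 212*V)
P(l, r) = 6/(5*(1 + r)) (P(l, r) = 6/(5*(l/l + r)) = 6/(5*(1 + r)))
(486520 + w(119))*(370710 + P(165, 97)) = (486520 + (-20352 + 212*119))*(370710 + 6/(5*(1 + 97))) = (486520 + (-20352 + 25228))*(370710 + (6/5)/98) = (486520 + 4876)*(370710 + (6/5)*(1/98)) = 491396*(370710 + 3/245) = 491396*(90823953/245) = 44630527208388/245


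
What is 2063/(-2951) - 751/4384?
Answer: -11260393/12937184 ≈ -0.87039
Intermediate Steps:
2063/(-2951) - 751/4384 = 2063*(-1/2951) - 751*1/4384 = -2063/2951 - 751/4384 = -11260393/12937184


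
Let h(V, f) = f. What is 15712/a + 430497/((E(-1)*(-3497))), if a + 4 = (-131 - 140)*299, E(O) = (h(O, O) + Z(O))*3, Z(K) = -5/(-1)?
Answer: -11847933923/1133489604 ≈ -10.453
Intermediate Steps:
Z(K) = 5 (Z(K) = -5*(-1) = 5)
E(O) = 15 + 3*O (E(O) = (O + 5)*3 = (5 + O)*3 = 15 + 3*O)
a = -81033 (a = -4 + (-131 - 140)*299 = -4 - 271*299 = -4 - 81029 = -81033)
15712/a + 430497/((E(-1)*(-3497))) = 15712/(-81033) + 430497/(((15 + 3*(-1))*(-3497))) = 15712*(-1/81033) + 430497/(((15 - 3)*(-3497))) = -15712/81033 + 430497/((12*(-3497))) = -15712/81033 + 430497/(-41964) = -15712/81033 + 430497*(-1/41964) = -15712/81033 - 143499/13988 = -11847933923/1133489604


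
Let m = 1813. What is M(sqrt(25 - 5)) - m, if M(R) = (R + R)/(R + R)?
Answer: -1812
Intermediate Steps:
M(R) = 1 (M(R) = (2*R)/((2*R)) = (2*R)*(1/(2*R)) = 1)
M(sqrt(25 - 5)) - m = 1 - 1*1813 = 1 - 1813 = -1812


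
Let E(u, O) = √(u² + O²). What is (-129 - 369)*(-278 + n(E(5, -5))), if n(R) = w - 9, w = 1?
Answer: 142428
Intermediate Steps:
E(u, O) = √(O² + u²)
n(R) = -8 (n(R) = 1 - 9 = -8)
(-129 - 369)*(-278 + n(E(5, -5))) = (-129 - 369)*(-278 - 8) = -498*(-286) = 142428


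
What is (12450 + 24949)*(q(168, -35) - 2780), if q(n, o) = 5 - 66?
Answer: -106250559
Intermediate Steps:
q(n, o) = -61
(12450 + 24949)*(q(168, -35) - 2780) = (12450 + 24949)*(-61 - 2780) = 37399*(-2841) = -106250559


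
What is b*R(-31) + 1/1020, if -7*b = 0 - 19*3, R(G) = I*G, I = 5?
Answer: -9011693/7140 ≈ -1262.1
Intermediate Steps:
R(G) = 5*G
b = 57/7 (b = -(0 - 19*3)/7 = -(0 - 57)/7 = -⅐*(-57) = 57/7 ≈ 8.1429)
b*R(-31) + 1/1020 = 57*(5*(-31))/7 + 1/1020 = (57/7)*(-155) + 1/1020 = -8835/7 + 1/1020 = -9011693/7140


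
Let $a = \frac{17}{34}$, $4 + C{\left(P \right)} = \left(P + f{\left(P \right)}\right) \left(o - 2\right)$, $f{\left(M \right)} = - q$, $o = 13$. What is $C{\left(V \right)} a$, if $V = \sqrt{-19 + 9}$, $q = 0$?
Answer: $-2 + \frac{11 i \sqrt{10}}{2} \approx -2.0 + 17.393 i$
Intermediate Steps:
$f{\left(M \right)} = 0$ ($f{\left(M \right)} = \left(-1\right) 0 = 0$)
$V = i \sqrt{10}$ ($V = \sqrt{-10} = i \sqrt{10} \approx 3.1623 i$)
$C{\left(P \right)} = -4 + 11 P$ ($C{\left(P \right)} = -4 + \left(P + 0\right) \left(13 - 2\right) = -4 + P 11 = -4 + 11 P$)
$a = \frac{1}{2}$ ($a = 17 \cdot \frac{1}{34} = \frac{1}{2} \approx 0.5$)
$C{\left(V \right)} a = \left(-4 + 11 i \sqrt{10}\right) \frac{1}{2} = -2 + \frac{11 i \sqrt{10}}{2}$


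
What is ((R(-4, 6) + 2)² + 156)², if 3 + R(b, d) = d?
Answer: 32761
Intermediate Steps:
R(b, d) = -3 + d
((R(-4, 6) + 2)² + 156)² = (((-3 + 6) + 2)² + 156)² = ((3 + 2)² + 156)² = (5² + 156)² = (25 + 156)² = 181² = 32761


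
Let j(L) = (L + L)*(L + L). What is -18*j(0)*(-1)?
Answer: 0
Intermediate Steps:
j(L) = 4*L**2 (j(L) = (2*L)*(2*L) = 4*L**2)
-18*j(0)*(-1) = -72*0**2*(-1) = -72*0*(-1) = -18*0*(-1) = 0*(-1) = 0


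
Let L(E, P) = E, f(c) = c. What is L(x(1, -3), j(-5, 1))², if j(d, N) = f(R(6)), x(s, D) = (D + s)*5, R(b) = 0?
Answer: 100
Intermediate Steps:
x(s, D) = 5*D + 5*s
j(d, N) = 0
L(x(1, -3), j(-5, 1))² = (5*(-3) + 5*1)² = (-15 + 5)² = (-10)² = 100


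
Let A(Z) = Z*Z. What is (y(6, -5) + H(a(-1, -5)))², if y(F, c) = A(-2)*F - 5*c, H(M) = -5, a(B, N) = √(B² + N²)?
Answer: 1936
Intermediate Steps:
A(Z) = Z²
y(F, c) = -5*c + 4*F (y(F, c) = (-2)²*F - 5*c = 4*F - 5*c = -5*c + 4*F)
(y(6, -5) + H(a(-1, -5)))² = ((-5*(-5) + 4*6) - 5)² = ((25 + 24) - 5)² = (49 - 5)² = 44² = 1936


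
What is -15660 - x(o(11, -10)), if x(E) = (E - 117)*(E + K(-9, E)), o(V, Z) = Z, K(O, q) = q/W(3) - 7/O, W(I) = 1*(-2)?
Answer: -145766/9 ≈ -16196.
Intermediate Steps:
W(I) = -2
K(O, q) = -7/O - q/2 (K(O, q) = q/(-2) - 7/O = q*(-½) - 7/O = -q/2 - 7/O = -7/O - q/2)
x(E) = (-117 + E)*(7/9 + E/2) (x(E) = (E - 117)*(E + (-7/(-9) - E/2)) = (-117 + E)*(E + (-7*(-⅑) - E/2)) = (-117 + E)*(E + (7/9 - E/2)) = (-117 + E)*(7/9 + E/2))
-15660 - x(o(11, -10)) = -15660 - (-91 + (½)*(-10)² - 1039/18*(-10)) = -15660 - (-91 + (½)*100 + 5195/9) = -15660 - (-91 + 50 + 5195/9) = -15660 - 1*4826/9 = -15660 - 4826/9 = -145766/9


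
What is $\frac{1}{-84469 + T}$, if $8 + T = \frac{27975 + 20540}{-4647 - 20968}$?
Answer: $- \frac{5123}{432785374} \approx -1.1837 \cdot 10^{-5}$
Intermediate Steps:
$T = - \frac{50687}{5123}$ ($T = -8 + \frac{27975 + 20540}{-4647 - 20968} = -8 + \frac{48515}{-25615} = -8 + 48515 \left(- \frac{1}{25615}\right) = -8 - \frac{9703}{5123} = - \frac{50687}{5123} \approx -9.894$)
$\frac{1}{-84469 + T} = \frac{1}{-84469 - \frac{50687}{5123}} = \frac{1}{- \frac{432785374}{5123}} = - \frac{5123}{432785374}$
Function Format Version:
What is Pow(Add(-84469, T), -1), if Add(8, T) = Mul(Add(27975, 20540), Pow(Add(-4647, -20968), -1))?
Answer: Rational(-5123, 432785374) ≈ -1.1837e-5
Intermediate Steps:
T = Rational(-50687, 5123) (T = Add(-8, Mul(Add(27975, 20540), Pow(Add(-4647, -20968), -1))) = Add(-8, Mul(48515, Pow(-25615, -1))) = Add(-8, Mul(48515, Rational(-1, 25615))) = Add(-8, Rational(-9703, 5123)) = Rational(-50687, 5123) ≈ -9.8940)
Pow(Add(-84469, T), -1) = Pow(Add(-84469, Rational(-50687, 5123)), -1) = Pow(Rational(-432785374, 5123), -1) = Rational(-5123, 432785374)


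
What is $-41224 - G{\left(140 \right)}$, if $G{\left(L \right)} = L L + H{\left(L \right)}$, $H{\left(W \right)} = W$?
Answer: $-60964$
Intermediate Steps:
$G{\left(L \right)} = L + L^{2}$ ($G{\left(L \right)} = L L + L = L^{2} + L = L + L^{2}$)
$-41224 - G{\left(140 \right)} = -41224 - 140 \left(1 + 140\right) = -41224 - 140 \cdot 141 = -41224 - 19740 = -60964$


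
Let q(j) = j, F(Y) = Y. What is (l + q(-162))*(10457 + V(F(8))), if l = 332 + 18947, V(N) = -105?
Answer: 197899184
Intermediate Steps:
l = 19279
(l + q(-162))*(10457 + V(F(8))) = (19279 - 162)*(10457 - 105) = 19117*10352 = 197899184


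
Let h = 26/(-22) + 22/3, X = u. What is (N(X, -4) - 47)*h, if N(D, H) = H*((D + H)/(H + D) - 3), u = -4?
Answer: -2639/11 ≈ -239.91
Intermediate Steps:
X = -4
h = 203/33 (h = 26*(-1/22) + 22*(1/3) = -13/11 + 22/3 = 203/33 ≈ 6.1515)
N(D, H) = -2*H (N(D, H) = H*((D + H)/(D + H) - 3) = H*(1 - 3) = H*(-2) = -2*H)
(N(X, -4) - 47)*h = (-2*(-4) - 47)*(203/33) = (8 - 47)*(203/33) = -39*203/33 = -2639/11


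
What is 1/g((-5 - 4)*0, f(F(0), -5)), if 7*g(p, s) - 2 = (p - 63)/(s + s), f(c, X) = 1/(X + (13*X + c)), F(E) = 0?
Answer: 7/2207 ≈ 0.0031717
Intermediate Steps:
f(c, X) = 1/(c + 14*X) (f(c, X) = 1/(X + (c + 13*X)) = 1/(c + 14*X))
g(p, s) = 2/7 + (-63 + p)/(14*s) (g(p, s) = 2/7 + ((p - 63)/(s + s))/7 = 2/7 + ((-63 + p)/((2*s)))/7 = 2/7 + ((-63 + p)*(1/(2*s)))/7 = 2/7 + ((-63 + p)/(2*s))/7 = 2/7 + (-63 + p)/(14*s))
1/g((-5 - 4)*0, f(F(0), -5)) = 1/((-63 + (-5 - 4)*0 + 4/(0 + 14*(-5)))/(14*(1/(0 + 14*(-5))))) = 1/((-63 - 9*0 + 4/(0 - 70))/(14*(1/(0 - 70)))) = 1/((-63 + 0 + 4/(-70))/(14*(1/(-70)))) = 1/((-63 + 0 + 4*(-1/70))/(14*(-1/70))) = 1/((1/14)*(-70)*(-63 + 0 - 2/35)) = 1/((1/14)*(-70)*(-2207/35)) = 1/(2207/7) = 7/2207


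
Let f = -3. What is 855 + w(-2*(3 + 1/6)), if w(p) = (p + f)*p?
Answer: 8227/9 ≈ 914.11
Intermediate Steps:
w(p) = p*(-3 + p) (w(p) = (p - 3)*p = (-3 + p)*p = p*(-3 + p))
855 + w(-2*(3 + 1/6)) = 855 + (-2*(3 + 1/6))*(-3 - 2*(3 + 1/6)) = 855 + (-2*19/6)*(-3 - 2*19/6) = 855 - 19*(-3 - 19/3)/3 = 855 - 19/3*(-28/3) = 855 + 532/9 = 8227/9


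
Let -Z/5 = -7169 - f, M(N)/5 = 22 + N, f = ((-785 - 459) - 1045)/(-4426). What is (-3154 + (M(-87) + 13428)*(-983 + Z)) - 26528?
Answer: 2021801166139/4426 ≈ 4.5680e+8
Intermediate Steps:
f = 2289/4426 (f = (-1244 - 1045)*(-1/4426) = -2289*(-1/4426) = 2289/4426 ≈ 0.51717)
M(N) = 110 + 5*N (M(N) = 5*(22 + N) = 110 + 5*N)
Z = 158661415/4426 (Z = -5*(-7169 - 1*2289/4426) = -5*(-7169 - 2289/4426) = -5*(-31732283/4426) = 158661415/4426 ≈ 35848.)
(-3154 + (M(-87) + 13428)*(-983 + Z)) - 26528 = (-3154 + ((110 + 5*(-87)) + 13428)*(-983 + 158661415/4426)) - 26528 = (-3154 + ((110 - 435) + 13428)*(154310657/4426)) - 26528 = (-3154 + (-325 + 13428)*(154310657/4426)) - 26528 = (-3154 + 13103*(154310657/4426)) - 26528 = (-3154 + 2021932538671/4426) - 26528 = 2021918579067/4426 - 26528 = 2021801166139/4426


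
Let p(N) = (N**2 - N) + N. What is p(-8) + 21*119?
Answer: 2563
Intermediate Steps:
p(N) = N**2
p(-8) + 21*119 = (-8)**2 + 21*119 = 64 + 2499 = 2563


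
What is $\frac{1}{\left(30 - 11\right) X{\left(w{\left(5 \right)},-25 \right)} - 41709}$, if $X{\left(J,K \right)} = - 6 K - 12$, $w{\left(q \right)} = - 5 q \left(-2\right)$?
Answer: $- \frac{1}{39087} \approx -2.5584 \cdot 10^{-5}$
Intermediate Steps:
$w{\left(q \right)} = 10 q$
$X{\left(J,K \right)} = -12 - 6 K$
$\frac{1}{\left(30 - 11\right) X{\left(w{\left(5 \right)},-25 \right)} - 41709} = \frac{1}{\left(30 - 11\right) \left(-12 - -150\right) - 41709} = \frac{1}{19 \left(-12 + 150\right) - 41709} = \frac{1}{19 \cdot 138 - 41709} = \frac{1}{2622 - 41709} = \frac{1}{-39087} = - \frac{1}{39087}$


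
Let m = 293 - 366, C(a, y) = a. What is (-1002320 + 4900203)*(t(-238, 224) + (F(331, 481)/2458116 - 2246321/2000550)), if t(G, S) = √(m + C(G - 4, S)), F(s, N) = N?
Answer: -3586543055841467623/819597327300 + 11693649*I*√35 ≈ -4.376e+6 + 6.9181e+7*I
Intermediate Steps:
m = -73
t(G, S) = √(-77 + G) (t(G, S) = √(-73 + (G - 4)) = √(-73 + (-4 + G)) = √(-77 + G))
(-1002320 + 4900203)*(t(-238, 224) + (F(331, 481)/2458116 - 2246321/2000550)) = (-1002320 + 4900203)*(√(-77 - 238) + (481/2458116 - 2246321/2000550)) = 3897883*(√(-315) + (481*(1/2458116) - 2246321*1/2000550)) = 3897883*(3*I*√35 + (481/2458116 - 2246321/2000550)) = 3897883*(3*I*√35 - 920125887781/819597327300) = 3897883*(-920125887781/819597327300 + 3*I*√35) = -3586543055841467623/819597327300 + 11693649*I*√35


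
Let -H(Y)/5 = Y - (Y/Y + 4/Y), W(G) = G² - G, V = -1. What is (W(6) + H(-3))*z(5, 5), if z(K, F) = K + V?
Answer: 520/3 ≈ 173.33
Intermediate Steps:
z(K, F) = -1 + K (z(K, F) = K - 1 = -1 + K)
H(Y) = 5 - 5*Y + 20/Y (H(Y) = -5*(Y - (Y/Y + 4/Y)) = -5*(Y - (1 + 4/Y)) = -5*(Y + (-1 - 4/Y)) = -5*(-1 + Y - 4/Y) = 5 - 5*Y + 20/Y)
(W(6) + H(-3))*z(5, 5) = (6*(-1 + 6) + (5 - 5*(-3) + 20/(-3)))*(-1 + 5) = (6*5 + (5 + 15 + 20*(-⅓)))*4 = (30 + (5 + 15 - 20/3))*4 = (30 + 40/3)*4 = (130/3)*4 = 520/3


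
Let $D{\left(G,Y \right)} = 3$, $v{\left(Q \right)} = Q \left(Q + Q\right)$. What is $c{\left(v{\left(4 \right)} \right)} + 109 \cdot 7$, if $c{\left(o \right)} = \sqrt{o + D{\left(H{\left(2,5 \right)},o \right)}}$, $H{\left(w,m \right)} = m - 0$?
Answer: $763 + \sqrt{35} \approx 768.92$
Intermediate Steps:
$v{\left(Q \right)} = 2 Q^{2}$ ($v{\left(Q \right)} = Q 2 Q = 2 Q^{2}$)
$H{\left(w,m \right)} = m$ ($H{\left(w,m \right)} = m + 0 = m$)
$c{\left(o \right)} = \sqrt{3 + o}$ ($c{\left(o \right)} = \sqrt{o + 3} = \sqrt{3 + o}$)
$c{\left(v{\left(4 \right)} \right)} + 109 \cdot 7 = \sqrt{3 + 2 \cdot 4^{2}} + 109 \cdot 7 = \sqrt{3 + 2 \cdot 16} + 763 = \sqrt{3 + 32} + 763 = \sqrt{35} + 763 = 763 + \sqrt{35}$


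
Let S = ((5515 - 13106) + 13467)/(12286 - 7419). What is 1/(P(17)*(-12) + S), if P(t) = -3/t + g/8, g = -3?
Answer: 165478/1294859 ≈ 0.12780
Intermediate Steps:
P(t) = -3/8 - 3/t (P(t) = -3/t - 3/8 = -3/8 - 3/t)
S = 5876/4867 (S = (-7591 + 13467)/4867 = 5876*(1/4867) = 5876/4867 ≈ 1.2073)
1/(P(17)*(-12) + S) = 1/((-3/8 - 3/17)*(-12) + 5876/4867) = 1/(-75/136*(-12) + 5876/4867) = 1/(225/34 + 5876/4867) = 1/(1294859/165478) = 165478/1294859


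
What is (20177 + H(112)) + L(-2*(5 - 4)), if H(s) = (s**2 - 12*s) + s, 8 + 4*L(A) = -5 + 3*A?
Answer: 125937/4 ≈ 31484.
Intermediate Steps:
L(A) = -13/4 + 3*A/4 (L(A) = -2 + (-5 + 3*A)/4 = -2 + (-5/4 + 3*A/4) = -13/4 + 3*A/4)
H(s) = s**2 - 11*s
(20177 + H(112)) + L(-2*(5 - 4)) = (20177 + 112*(-11 + 112)) + (-13/4 + 3*(-2*(5 - 4))/4) = (20177 + 112*101) + (-13/4 + 3*(-2*1)/4) = (20177 + 11312) + (-13/4 + (3/4)*(-2)) = 31489 + (-13/4 - 3/2) = 31489 - 19/4 = 125937/4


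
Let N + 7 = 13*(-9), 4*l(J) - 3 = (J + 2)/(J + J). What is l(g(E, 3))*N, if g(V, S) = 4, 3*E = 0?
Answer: -465/4 ≈ -116.25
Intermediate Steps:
E = 0 (E = (⅓)*0 = 0)
l(J) = ¾ + (2 + J)/(8*J) (l(J) = ¾ + ((J + 2)/(J + J))/4 = ¾ + ((2 + J)/((2*J)))/4 = ¾ + ((2 + J)*(1/(2*J)))/4 = ¾ + ((2 + J)/(2*J))/4 = ¾ + (2 + J)/(8*J))
N = -124 (N = -7 + 13*(-9) = -7 - 117 = -124)
l(g(E, 3))*N = ((⅛)*(2 + 7*4)/4)*(-124) = ((⅛)*(¼)*(2 + 28))*(-124) = ((⅛)*(¼)*30)*(-124) = (15/16)*(-124) = -465/4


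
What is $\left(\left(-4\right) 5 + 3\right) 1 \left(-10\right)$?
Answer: $170$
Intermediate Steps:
$\left(\left(-4\right) 5 + 3\right) 1 \left(-10\right) = \left(-20 + 3\right) 1 \left(-10\right) = \left(-17\right) 1 \left(-10\right) = \left(-17\right) \left(-10\right) = 170$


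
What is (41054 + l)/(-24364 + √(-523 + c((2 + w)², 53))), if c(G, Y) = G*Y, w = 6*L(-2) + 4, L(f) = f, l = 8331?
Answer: -1203216140/593603111 - 49385*√1385/593603111 ≈ -2.0301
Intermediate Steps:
w = -8 (w = 6*(-2) + 4 = -12 + 4 = -8)
(41054 + l)/(-24364 + √(-523 + c((2 + w)², 53))) = (41054 + 8331)/(-24364 + √(-523 + (2 - 8)²*53)) = 49385/(-24364 + √(-523 + (-6)²*53)) = 49385/(-24364 + √(-523 + 36*53)) = 49385/(-24364 + √(-523 + 1908)) = 49385/(-24364 + √1385)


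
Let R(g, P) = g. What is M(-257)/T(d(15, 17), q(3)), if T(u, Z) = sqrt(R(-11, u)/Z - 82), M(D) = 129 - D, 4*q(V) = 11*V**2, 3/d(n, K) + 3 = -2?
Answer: -579*I*sqrt(742)/371 ≈ -42.512*I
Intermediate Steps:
d(n, K) = -3/5 (d(n, K) = 3/(-3 - 2) = 3/(-5) = 3*(-1/5) = -3/5)
q(V) = 11*V**2/4 (q(V) = (11*V**2)/4 = 11*V**2/4)
T(u, Z) = sqrt(-82 - 11/Z) (T(u, Z) = sqrt(-11/Z - 82) = sqrt(-82 - 11/Z))
M(-257)/T(d(15, 17), q(3)) = (129 - 1*(-257))/(sqrt(-82 - 11/((11/4)*3**2))) = (129 + 257)/(sqrt(-82 - 11/((11/4)*9))) = 386/(sqrt(-82 - 11/99/4)) = 386/(sqrt(-82 - 11*4/99)) = 386/(sqrt(-82 - 4/9)) = 386/(sqrt(-742/9)) = 386/((I*sqrt(742)/3)) = 386*(-3*I*sqrt(742)/742) = -579*I*sqrt(742)/371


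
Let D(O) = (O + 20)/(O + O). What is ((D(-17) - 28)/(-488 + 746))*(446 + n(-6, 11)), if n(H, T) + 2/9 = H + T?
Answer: -3874435/78948 ≈ -49.076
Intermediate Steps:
n(H, T) = -2/9 + H + T (n(H, T) = -2/9 + (H + T) = -2/9 + H + T)
D(O) = (20 + O)/(2*O) (D(O) = (20 + O)/((2*O)) = (20 + O)*(1/(2*O)) = (20 + O)/(2*O))
((D(-17) - 28)/(-488 + 746))*(446 + n(-6, 11)) = (((½)*(20 - 17)/(-17) - 28)/(-488 + 746))*(446 + (-2/9 - 6 + 11)) = (((½)*(-1/17)*3 - 28)/258)*(446 + 43/9) = ((-3/34 - 28)*(1/258))*(4057/9) = -955/34*1/258*(4057/9) = -955/8772*4057/9 = -3874435/78948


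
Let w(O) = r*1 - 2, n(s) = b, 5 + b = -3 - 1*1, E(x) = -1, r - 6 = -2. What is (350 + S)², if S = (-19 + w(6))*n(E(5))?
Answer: 253009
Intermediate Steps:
r = 4 (r = 6 - 2 = 4)
b = -9 (b = -5 + (-3 - 1*1) = -5 + (-3 - 1) = -5 - 4 = -9)
n(s) = -9
w(O) = 2 (w(O) = 4*1 - 2 = 4 - 2 = 2)
S = 153 (S = (-19 + 2)*(-9) = -17*(-9) = 153)
(350 + S)² = (350 + 153)² = 503² = 253009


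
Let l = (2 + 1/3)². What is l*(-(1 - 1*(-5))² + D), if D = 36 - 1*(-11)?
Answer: 539/9 ≈ 59.889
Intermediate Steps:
D = 47 (D = 36 + 11 = 47)
l = 49/9 (l = (2 + ⅓)² = (7/3)² = 49/9 ≈ 5.4444)
l*(-(1 - 1*(-5))² + D) = 49*(-(1 - 1*(-5))² + 47)/9 = 49*(-(1 + 5)² + 47)/9 = 49*(-1*6² + 47)/9 = 49*(-1*36 + 47)/9 = 49*(-36 + 47)/9 = (49/9)*11 = 539/9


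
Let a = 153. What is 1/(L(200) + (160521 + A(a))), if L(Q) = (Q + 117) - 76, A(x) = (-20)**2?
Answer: 1/161162 ≈ 6.2049e-6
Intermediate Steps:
A(x) = 400
L(Q) = 41 + Q (L(Q) = (117 + Q) - 76 = 41 + Q)
1/(L(200) + (160521 + A(a))) = 1/((41 + 200) + (160521 + 400)) = 1/(241 + 160921) = 1/161162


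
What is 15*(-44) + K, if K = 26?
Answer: -634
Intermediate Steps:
15*(-44) + K = 15*(-44) + 26 = -660 + 26 = -634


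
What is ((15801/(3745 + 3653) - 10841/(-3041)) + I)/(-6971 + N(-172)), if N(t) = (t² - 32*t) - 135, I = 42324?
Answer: 317434913197/209839984092 ≈ 1.5127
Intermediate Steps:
N(t) = -135 + t² - 32*t
((15801/(3745 + 3653) - 10841/(-3041)) + I)/(-6971 + N(-172)) = ((15801/(3745 + 3653) - 10841/(-3041)) + 42324)/(-6971 + (-135 + (-172)² - 32*(-172))) = ((15801/7398 - 10841*(-1/3041)) + 42324)/(-6971 + (-135 + 29584 + 5504)) = ((15801*(1/7398) + 10841/3041) + 42324)/(-6971 + 34953) = ((5267/2466 + 10841/3041) + 42324)/27982 = (42750853/7499106 + 42324)*(1/27982) = (317434913197/7499106)*(1/27982) = 317434913197/209839984092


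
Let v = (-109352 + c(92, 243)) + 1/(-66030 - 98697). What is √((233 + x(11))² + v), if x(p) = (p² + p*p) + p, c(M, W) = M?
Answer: √382711821778713/54909 ≈ 356.28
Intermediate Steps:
x(p) = p + 2*p² (x(p) = (p² + p²) + p = 2*p² + p = p + 2*p²)
v = -17998072021/164727 (v = (-109352 + 92) + 1/(-66030 - 98697) = -109260 + 1/(-164727) = -109260 - 1/164727 = -17998072021/164727 ≈ -1.0926e+5)
√((233 + x(11))² + v) = √((233 + 11*(1 + 2*11))² - 17998072021/164727) = √((233 + 11*(1 + 22))² - 17998072021/164727) = √((233 + 11*23)² - 17998072021/164727) = √((233 + 253)² - 17998072021/164727) = √(486² - 17998072021/164727) = √(236196 - 17998072021/164727) = √(20909786471/164727) = √382711821778713/54909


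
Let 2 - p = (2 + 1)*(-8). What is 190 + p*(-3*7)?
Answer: -356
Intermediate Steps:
p = 26 (p = 2 - (2 + 1)*(-8) = 2 - 3*(-8) = 2 - 1*(-24) = 2 + 24 = 26)
190 + p*(-3*7) = 190 + 26*(-3*7) = 190 + 26*(-21) = 190 - 546 = -356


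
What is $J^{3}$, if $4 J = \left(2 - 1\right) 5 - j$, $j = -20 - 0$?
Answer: $\frac{15625}{64} \approx 244.14$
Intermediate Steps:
$j = -20$ ($j = -20 + 0 = -20$)
$J = \frac{25}{4}$ ($J = \frac{\left(2 - 1\right) 5 - -20}{4} = \frac{1 \cdot 5 + 20}{4} = \frac{5 + 20}{4} = \frac{1}{4} \cdot 25 = \frac{25}{4} \approx 6.25$)
$J^{3} = \left(\frac{25}{4}\right)^{3} = \frac{15625}{64}$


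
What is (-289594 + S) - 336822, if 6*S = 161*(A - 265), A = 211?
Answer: -627865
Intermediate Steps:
S = -1449 (S = (161*(211 - 265))/6 = (161*(-54))/6 = (⅙)*(-8694) = -1449)
(-289594 + S) - 336822 = (-289594 - 1449) - 336822 = -291043 - 336822 = -627865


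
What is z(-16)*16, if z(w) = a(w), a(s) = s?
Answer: -256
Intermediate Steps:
z(w) = w
z(-16)*16 = -16*16 = -256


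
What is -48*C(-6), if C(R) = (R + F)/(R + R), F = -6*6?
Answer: -168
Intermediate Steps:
F = -36
C(R) = (-36 + R)/(2*R) (C(R) = (R - 36)/(R + R) = (-36 + R)/((2*R)) = (-36 + R)*(1/(2*R)) = (-36 + R)/(2*R))
-48*C(-6) = -24*(-36 - 6)/(-6) = -24*(-1)*(-42)/6 = -48*7/2 = -168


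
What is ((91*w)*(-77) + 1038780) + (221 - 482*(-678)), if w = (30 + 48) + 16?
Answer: 707139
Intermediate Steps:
w = 94 (w = 78 + 16 = 94)
((91*w)*(-77) + 1038780) + (221 - 482*(-678)) = ((91*94)*(-77) + 1038780) + (221 - 482*(-678)) = (8554*(-77) + 1038780) + (221 + 326796) = (-658658 + 1038780) + 327017 = 380122 + 327017 = 707139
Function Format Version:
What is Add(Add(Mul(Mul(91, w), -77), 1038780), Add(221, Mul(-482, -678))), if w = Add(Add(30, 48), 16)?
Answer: 707139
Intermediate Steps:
w = 94 (w = Add(78, 16) = 94)
Add(Add(Mul(Mul(91, w), -77), 1038780), Add(221, Mul(-482, -678))) = Add(Add(Mul(Mul(91, 94), -77), 1038780), Add(221, Mul(-482, -678))) = Add(Add(Mul(8554, -77), 1038780), Add(221, 326796)) = Add(Add(-658658, 1038780), 327017) = Add(380122, 327017) = 707139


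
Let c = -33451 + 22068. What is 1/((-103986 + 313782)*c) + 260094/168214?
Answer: 310566263825689/200856588453876 ≈ 1.5462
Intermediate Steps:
c = -11383
1/((-103986 + 313782)*c) + 260094/168214 = 1/((-103986 + 313782)*(-11383)) + 260094/168214 = -1/11383/209796 + 260094*(1/168214) = (1/209796)*(-1/11383) + 130047/84107 = -1/2388107868 + 130047/84107 = 310566263825689/200856588453876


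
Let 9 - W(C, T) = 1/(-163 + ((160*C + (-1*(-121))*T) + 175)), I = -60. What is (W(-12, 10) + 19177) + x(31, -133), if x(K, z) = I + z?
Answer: 13257115/698 ≈ 18993.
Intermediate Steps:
x(K, z) = -60 + z
W(C, T) = 9 - 1/(12 + 121*T + 160*C) (W(C, T) = 9 - 1/(-163 + ((160*C + (-1*(-121))*T) + 175)) = 9 - 1/(-163 + ((160*C + 121*T) + 175)) = 9 - 1/(-163 + ((121*T + 160*C) + 175)) = 9 - 1/(-163 + (175 + 121*T + 160*C)) = 9 - 1/(12 + 121*T + 160*C))
(W(-12, 10) + 19177) + x(31, -133) = ((107 + 1089*10 + 1440*(-12))/(12 + 121*10 + 160*(-12)) + 19177) + (-60 - 133) = ((107 + 10890 - 17280)/(12 + 1210 - 1920) + 19177) - 193 = (-6283/(-698) + 19177) - 193 = (-1/698*(-6283) + 19177) - 193 = (6283/698 + 19177) - 193 = 13391829/698 - 193 = 13257115/698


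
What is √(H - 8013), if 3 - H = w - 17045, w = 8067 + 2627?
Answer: I*√1659 ≈ 40.731*I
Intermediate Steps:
w = 10694
H = 6354 (H = 3 - (10694 - 17045) = 3 - 1*(-6351) = 3 + 6351 = 6354)
√(H - 8013) = √(6354 - 8013) = √(-1659) = I*√1659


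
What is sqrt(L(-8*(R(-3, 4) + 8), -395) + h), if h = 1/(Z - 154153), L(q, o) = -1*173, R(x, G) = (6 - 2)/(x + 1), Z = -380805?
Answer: I*sqrt(49509151220130)/534958 ≈ 13.153*I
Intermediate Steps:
R(x, G) = 4/(1 + x)
L(q, o) = -173
h = -1/534958 (h = 1/(-380805 - 154153) = 1/(-534958) = -1/534958 ≈ -1.8693e-6)
sqrt(L(-8*(R(-3, 4) + 8), -395) + h) = sqrt(-173 - 1/534958) = sqrt(-92547735/534958) = I*sqrt(49509151220130)/534958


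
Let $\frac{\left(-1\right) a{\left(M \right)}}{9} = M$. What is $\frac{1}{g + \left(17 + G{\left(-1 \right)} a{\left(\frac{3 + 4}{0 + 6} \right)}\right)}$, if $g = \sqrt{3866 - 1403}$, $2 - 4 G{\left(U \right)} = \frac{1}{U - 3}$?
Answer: $- \frac{11360}{2396087} + \frac{1024 \sqrt{2463}}{2396087} \approx 0.016468$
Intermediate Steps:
$G{\left(U \right)} = \frac{1}{2} - \frac{1}{4 \left(-3 + U\right)}$ ($G{\left(U \right)} = \frac{1}{2} - \frac{1}{4 \left(U - 3\right)} = \frac{1}{2} - \frac{1}{4 \left(-3 + U\right)}$)
$a{\left(M \right)} = - 9 M$
$g = \sqrt{2463} \approx 49.629$
$\frac{1}{g + \left(17 + G{\left(-1 \right)} a{\left(\frac{3 + 4}{0 + 6} \right)}\right)} = \frac{1}{\sqrt{2463} + \left(17 + \frac{-7 + 2 \left(-1\right)}{4 \left(-3 - 1\right)} \left(- 9 \frac{3 + 4}{0 + 6}\right)\right)} = \frac{1}{\sqrt{2463} + \left(17 + \frac{-7 - 2}{4 \left(-4\right)} \left(- 9 \cdot \frac{7}{6}\right)\right)} = \frac{1}{\sqrt{2463} + \left(17 + \frac{1}{4} \left(- \frac{1}{4}\right) \left(-9\right) \left(- 9 \cdot 7 \cdot \frac{1}{6}\right)\right)} = \frac{1}{\sqrt{2463} + \left(17 + \frac{9 \left(\left(-9\right) \frac{7}{6}\right)}{16}\right)} = \frac{1}{\sqrt{2463} + \left(17 + \frac{9}{16} \left(- \frac{21}{2}\right)\right)} = \frac{1}{\sqrt{2463} + \left(17 - \frac{189}{32}\right)} = \frac{1}{\sqrt{2463} + \frac{355}{32}} = \frac{1}{\frac{355}{32} + \sqrt{2463}}$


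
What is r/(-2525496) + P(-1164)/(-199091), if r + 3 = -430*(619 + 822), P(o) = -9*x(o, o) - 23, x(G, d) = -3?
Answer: 123353251619/502803524136 ≈ 0.24533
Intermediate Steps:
P(o) = 4 (P(o) = -9*(-3) - 23 = 27 - 23 = 4)
r = -619633 (r = -3 - 430*(619 + 822) = -3 - 430*1441 = -3 - 619630 = -619633)
r/(-2525496) + P(-1164)/(-199091) = -619633/(-2525496) + 4/(-199091) = -619633*(-1/2525496) + 4*(-1/199091) = 619633/2525496 - 4/199091 = 123353251619/502803524136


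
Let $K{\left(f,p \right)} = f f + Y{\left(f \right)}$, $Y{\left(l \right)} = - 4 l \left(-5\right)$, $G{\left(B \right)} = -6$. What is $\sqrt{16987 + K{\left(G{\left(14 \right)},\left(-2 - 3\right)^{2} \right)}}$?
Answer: $\sqrt{16903} \approx 130.01$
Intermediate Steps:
$Y{\left(l \right)} = 20 l$
$K{\left(f,p \right)} = f^{2} + 20 f$ ($K{\left(f,p \right)} = f f + 20 f = f^{2} + 20 f$)
$\sqrt{16987 + K{\left(G{\left(14 \right)},\left(-2 - 3\right)^{2} \right)}} = \sqrt{16987 - 6 \left(20 - 6\right)} = \sqrt{16987 - 84} = \sqrt{16903}$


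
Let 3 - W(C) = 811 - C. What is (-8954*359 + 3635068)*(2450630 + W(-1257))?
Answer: 1029822364830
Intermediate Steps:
W(C) = -808 + C (W(C) = 3 - (811 - C) = 3 + (-811 + C) = -808 + C)
(-8954*359 + 3635068)*(2450630 + W(-1257)) = (-8954*359 + 3635068)*(2450630 + (-808 - 1257)) = (-3214486 + 3635068)*(2450630 - 2065) = 420582*2448565 = 1029822364830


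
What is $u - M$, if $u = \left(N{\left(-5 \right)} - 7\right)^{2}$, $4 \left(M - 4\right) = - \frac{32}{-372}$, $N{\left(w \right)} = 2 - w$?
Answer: $- \frac{374}{93} \approx -4.0215$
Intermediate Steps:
$M = \frac{374}{93}$ ($M = 4 + \frac{\left(-32\right) \frac{1}{-372}}{4} = 4 + \frac{\left(-32\right) \left(- \frac{1}{372}\right)}{4} = 4 + \frac{1}{4} \cdot \frac{8}{93} = 4 + \frac{2}{93} = \frac{374}{93} \approx 4.0215$)
$u = 0$ ($u = \left(\left(2 - -5\right) - 7\right)^{2} = \left(\left(2 + 5\right) - 7\right)^{2} = \left(7 - 7\right)^{2} = 0^{2} = 0$)
$u - M = 0 - \frac{374}{93} = - \frac{374}{93}$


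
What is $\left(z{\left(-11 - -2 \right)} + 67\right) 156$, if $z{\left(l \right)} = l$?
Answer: $9048$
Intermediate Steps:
$\left(z{\left(-11 - -2 \right)} + 67\right) 156 = \left(\left(-11 - -2\right) + 67\right) 156 = \left(\left(-11 + 2\right) + 67\right) 156 = \left(-9 + 67\right) 156 = 58 \cdot 156 = 9048$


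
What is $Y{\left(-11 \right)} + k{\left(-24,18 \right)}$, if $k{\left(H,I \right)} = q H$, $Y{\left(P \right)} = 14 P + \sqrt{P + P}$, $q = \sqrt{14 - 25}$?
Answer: $-154 + i \sqrt{22} - 24 i \sqrt{11} \approx -154.0 - 74.909 i$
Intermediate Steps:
$q = i \sqrt{11}$ ($q = \sqrt{-11} = i \sqrt{11} \approx 3.3166 i$)
$Y{\left(P \right)} = 14 P + \sqrt{2} \sqrt{P}$ ($Y{\left(P \right)} = 14 P + \sqrt{2 P} = 14 P + \sqrt{2} \sqrt{P}$)
$k{\left(H,I \right)} = i H \sqrt{11}$ ($k{\left(H,I \right)} = i \sqrt{11} H = i H \sqrt{11}$)
$Y{\left(-11 \right)} + k{\left(-24,18 \right)} = \left(14 \left(-11\right) + \sqrt{2} \sqrt{-11}\right) + i \left(-24\right) \sqrt{11} = \left(-154 + \sqrt{2} i \sqrt{11}\right) - 24 i \sqrt{11} = \left(-154 + i \sqrt{22}\right) - 24 i \sqrt{11} = -154 + i \sqrt{22} - 24 i \sqrt{11}$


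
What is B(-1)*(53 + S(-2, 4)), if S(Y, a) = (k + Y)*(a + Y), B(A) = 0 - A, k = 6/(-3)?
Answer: 45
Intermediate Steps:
k = -2 (k = 6*(-⅓) = -2)
B(A) = -A
S(Y, a) = (-2 + Y)*(Y + a) (S(Y, a) = (-2 + Y)*(a + Y) = (-2 + Y)*(Y + a))
B(-1)*(53 + S(-2, 4)) = (-1*(-1))*(53 + ((-2)² - 2*(-2) - 2*4 - 2*4)) = 1*(53 + (4 + 4 - 8 - 8)) = 1*(53 - 8) = 1*45 = 45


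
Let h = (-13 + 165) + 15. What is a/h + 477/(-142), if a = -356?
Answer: -130211/23714 ≈ -5.4909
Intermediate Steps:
h = 167 (h = 152 + 15 = 167)
a/h + 477/(-142) = -356/167 + 477/(-142) = -356*1/167 + 477*(-1/142) = -356/167 - 477/142 = -130211/23714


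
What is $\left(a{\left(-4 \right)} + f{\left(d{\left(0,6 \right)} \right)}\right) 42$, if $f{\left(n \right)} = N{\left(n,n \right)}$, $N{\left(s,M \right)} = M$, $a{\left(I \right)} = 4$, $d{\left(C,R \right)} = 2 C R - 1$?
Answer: $126$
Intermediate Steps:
$d{\left(C,R \right)} = -1 + 2 C R$ ($d{\left(C,R \right)} = 2 C R - 1 = -1 + 2 C R$)
$f{\left(n \right)} = n$
$\left(a{\left(-4 \right)} + f{\left(d{\left(0,6 \right)} \right)}\right) 42 = \left(4 - \left(1 + 0 \cdot 6\right)\right) 42 = \left(4 + \left(-1 + 0\right)\right) 42 = \left(4 - 1\right) 42 = 3 \cdot 42 = 126$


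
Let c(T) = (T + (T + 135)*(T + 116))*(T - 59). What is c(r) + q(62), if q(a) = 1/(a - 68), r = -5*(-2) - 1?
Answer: -5402701/6 ≈ -9.0045e+5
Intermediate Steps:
r = 9 (r = 10 - 1 = 9)
q(a) = 1/(-68 + a)
c(T) = (-59 + T)*(T + (116 + T)*(135 + T)) (c(T) = (T + (135 + T)*(116 + T))*(-59 + T) = (T + (116 + T)*(135 + T))*(-59 + T) = (-59 + T)*(T + (116 + T)*(135 + T)))
c(r) + q(62) = (-923940 + 9³ + 193*9² + 792*9) + 1/(-68 + 62) = (-923940 + 729 + 193*81 + 7128) + 1/(-6) = (-923940 + 729 + 15633 + 7128) - ⅙ = -900450 - ⅙ = -5402701/6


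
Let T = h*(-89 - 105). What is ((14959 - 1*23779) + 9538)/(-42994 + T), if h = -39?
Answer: -359/17714 ≈ -0.020266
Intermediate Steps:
T = 7566 (T = -39*(-89 - 105) = -39*(-194) = 7566)
((14959 - 1*23779) + 9538)/(-42994 + T) = ((14959 - 1*23779) + 9538)/(-42994 + 7566) = ((14959 - 23779) + 9538)/(-35428) = (-8820 + 9538)*(-1/35428) = 718*(-1/35428) = -359/17714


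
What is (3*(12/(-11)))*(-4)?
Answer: 144/11 ≈ 13.091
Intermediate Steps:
(3*(12/(-11)))*(-4) = (3*(12*(-1/11)))*(-4) = (3*(-12/11))*(-4) = -36/11*(-4) = 144/11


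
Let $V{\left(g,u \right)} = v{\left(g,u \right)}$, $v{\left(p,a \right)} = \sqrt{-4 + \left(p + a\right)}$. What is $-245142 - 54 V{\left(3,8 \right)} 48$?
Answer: $-245142 - 2592 \sqrt{7} \approx -2.52 \cdot 10^{5}$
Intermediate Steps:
$v{\left(p,a \right)} = \sqrt{-4 + a + p}$ ($v{\left(p,a \right)} = \sqrt{-4 + \left(a + p\right)} = \sqrt{-4 + a + p}$)
$V{\left(g,u \right)} = \sqrt{-4 + g + u}$ ($V{\left(g,u \right)} = \sqrt{-4 + u + g} = \sqrt{-4 + g + u}$)
$-245142 - 54 V{\left(3,8 \right)} 48 = -245142 - 54 \sqrt{-4 + 3 + 8} \cdot 48 = -245142 - 54 \sqrt{7} \cdot 48 = -245142 - 2592 \sqrt{7}$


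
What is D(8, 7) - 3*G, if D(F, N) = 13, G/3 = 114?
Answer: -1013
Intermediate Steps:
G = 342 (G = 3*114 = 342)
D(8, 7) - 3*G = 13 - 3*342 = 13 - 1026 = -1013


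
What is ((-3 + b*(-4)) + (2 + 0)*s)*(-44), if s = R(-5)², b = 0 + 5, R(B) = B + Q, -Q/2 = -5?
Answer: -1188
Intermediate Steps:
Q = 10 (Q = -2*(-5) = 10)
R(B) = 10 + B (R(B) = B + 10 = 10 + B)
b = 5
s = 25 (s = (10 - 5)² = 5² = 25)
((-3 + b*(-4)) + (2 + 0)*s)*(-44) = ((-3 + 5*(-4)) + (2 + 0)*25)*(-44) = ((-3 - 20) + 2*25)*(-44) = (-23 + 50)*(-44) = 27*(-44) = -1188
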